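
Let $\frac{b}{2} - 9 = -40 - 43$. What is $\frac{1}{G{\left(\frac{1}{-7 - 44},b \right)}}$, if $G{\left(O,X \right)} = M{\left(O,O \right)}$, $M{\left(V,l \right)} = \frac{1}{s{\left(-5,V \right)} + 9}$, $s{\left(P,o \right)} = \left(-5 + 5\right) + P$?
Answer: $4$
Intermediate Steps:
$b = -148$ ($b = 18 + 2 \left(-40 - 43\right) = 18 + 2 \left(-83\right) = 18 - 166 = -148$)
$s{\left(P,o \right)} = P$ ($s{\left(P,o \right)} = 0 + P = P$)
$M{\left(V,l \right)} = \frac{1}{4}$ ($M{\left(V,l \right)} = \frac{1}{-5 + 9} = \frac{1}{4}$)
$G{\left(O,X \right)} = \frac{1}{4}$
$\frac{1}{G{\left(\frac{1}{-7 - 44},b \right)}} = \frac{1}{\frac{1}{4}} = 4$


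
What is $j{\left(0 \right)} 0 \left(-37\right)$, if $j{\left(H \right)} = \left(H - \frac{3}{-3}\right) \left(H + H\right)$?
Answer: $0$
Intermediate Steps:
$j{\left(H \right)} = 2 H \left(1 + H\right)$ ($j{\left(H \right)} = \left(H - -1\right) 2 H = \left(H + 1\right) 2 H = \left(1 + H\right) 2 H = 2 H \left(1 + H\right)$)
$j{\left(0 \right)} 0 \left(-37\right) = 2 \cdot 0 \left(1 + 0\right) 0 \left(-37\right) = 2 \cdot 0 \cdot 1 \cdot 0 \left(-37\right) = 0 \cdot 0 \left(-37\right) = 0 \left(-37\right) = 0$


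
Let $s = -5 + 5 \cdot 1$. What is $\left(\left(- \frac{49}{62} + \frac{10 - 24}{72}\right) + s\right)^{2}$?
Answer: $\frac{1207801}{1245456} \approx 0.96977$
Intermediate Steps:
$s = 0$ ($s = -5 + 5 = 0$)
$\left(\left(- \frac{49}{62} + \frac{10 - 24}{72}\right) + s\right)^{2} = \left(\left(- \frac{49}{62} + \frac{10 - 24}{72}\right) + 0\right)^{2} = \left(\left(\left(-49\right) \frac{1}{62} + \left(10 - 24\right) \frac{1}{72}\right) + 0\right)^{2} = \left(\left(- \frac{49}{62} - \frac{7}{36}\right) + 0\right)^{2} = \left(- \frac{1099}{1116} + 0\right)^{2} = \left(- \frac{1099}{1116}\right)^{2} = \frac{1207801}{1245456}$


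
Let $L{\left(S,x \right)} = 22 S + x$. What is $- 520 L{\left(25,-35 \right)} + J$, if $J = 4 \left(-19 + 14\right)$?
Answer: $-267820$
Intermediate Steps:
$L{\left(S,x \right)} = x + 22 S$
$J = -20$ ($J = 4 \left(-5\right) = -20$)
$- 520 L{\left(25,-35 \right)} + J = - 520 \left(-35 + 22 \cdot 25\right) - 20 = - 520 \left(-35 + 550\right) - 20 = \left(-520\right) 515 - 20 = -267800 - 20 = -267820$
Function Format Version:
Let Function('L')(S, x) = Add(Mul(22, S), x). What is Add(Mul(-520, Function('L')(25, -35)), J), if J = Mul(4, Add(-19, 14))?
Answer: -267820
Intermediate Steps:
Function('L')(S, x) = Add(x, Mul(22, S))
J = -20 (J = Mul(4, -5) = -20)
Add(Mul(-520, Function('L')(25, -35)), J) = Add(Mul(-520, Add(-35, Mul(22, 25))), -20) = Add(Mul(-520, Add(-35, 550)), -20) = Add(Mul(-520, 515), -20) = Add(-267800, -20) = -267820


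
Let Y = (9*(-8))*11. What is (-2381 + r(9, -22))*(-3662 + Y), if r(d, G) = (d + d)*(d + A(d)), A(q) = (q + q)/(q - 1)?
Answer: 9703039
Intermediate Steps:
A(q) = 2*q/(-1 + q) (A(q) = (2*q)/(-1 + q) = 2*q/(-1 + q))
Y = -792 (Y = -72*11 = -792)
r(d, G) = 2*d*(d + 2*d/(-1 + d)) (r(d, G) = (d + d)*(d + 2*d/(-1 + d)) = (2*d)*(d + 2*d/(-1 + d)) = 2*d*(d + 2*d/(-1 + d)))
(-2381 + r(9, -22))*(-3662 + Y) = (-2381 + 2*9**2*(1 + 9)/(-1 + 9))*(-3662 - 792) = (-2381 + 2*81*10/8)*(-4454) = (-2381 + 2*81*(1/8)*10)*(-4454) = (-2381 + 405/2)*(-4454) = -4357/2*(-4454) = 9703039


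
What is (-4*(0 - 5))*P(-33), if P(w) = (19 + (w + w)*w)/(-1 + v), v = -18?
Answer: -43940/19 ≈ -2312.6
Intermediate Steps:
P(w) = -1 - 2*w²/19 (P(w) = (19 + (w + w)*w)/(-1 - 18) = (19 + (2*w)*w)/(-19) = (19 + 2*w²)*(-1/19) = -1 - 2*w²/19)
(-4*(0 - 5))*P(-33) = (-4*(0 - 5))*(-1 - 2/19*(-33)²) = (-4*(-5))*(-1 - 2/19*1089) = 20*(-1 - 2178/19) = 20*(-2197/19) = -43940/19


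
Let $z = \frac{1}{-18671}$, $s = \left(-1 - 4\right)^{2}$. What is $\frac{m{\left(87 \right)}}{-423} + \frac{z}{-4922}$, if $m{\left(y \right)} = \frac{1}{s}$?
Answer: $- \frac{91888087}{971828350650} \approx -9.4552 \cdot 10^{-5}$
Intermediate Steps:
$s = 25$ ($s = \left(-5\right)^{2} = 25$)
$z = - \frac{1}{18671} \approx -5.3559 \cdot 10^{-5}$
$m{\left(y \right)} = \frac{1}{25}$
$\frac{m{\left(87 \right)}}{-423} + \frac{z}{-4922} = \frac{1}{25 \left(-423\right)} - \frac{1}{18671 \left(-4922\right)} = \frac{1}{25} \left(- \frac{1}{423}\right) - - \frac{1}{91898662} = - \frac{1}{10575} + \frac{1}{91898662} = - \frac{91888087}{971828350650}$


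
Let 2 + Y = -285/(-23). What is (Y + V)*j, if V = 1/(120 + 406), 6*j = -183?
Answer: -7669957/24196 ≈ -316.99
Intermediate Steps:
Y = 239/23 (Y = -2 - 285/(-23) = -2 - 285*(-1/23) = -2 + 285/23 = 239/23 ≈ 10.391)
j = -61/2 (j = (⅙)*(-183) = -61/2 ≈ -30.500)
V = 1/526 ≈ 0.0019011
(Y + V)*j = (239/23 + 1/526)*(-61/2) = (125737/12098)*(-61/2) = -7669957/24196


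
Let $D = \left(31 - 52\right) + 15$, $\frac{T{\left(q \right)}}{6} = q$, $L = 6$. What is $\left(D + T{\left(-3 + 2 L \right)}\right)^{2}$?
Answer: $2304$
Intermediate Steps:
$T{\left(q \right)} = 6 q$
$D = -6$ ($D = -21 + 15 = -6$)
$\left(D + T{\left(-3 + 2 L \right)}\right)^{2} = \left(-6 + 6 \left(-3 + 2 \cdot 6\right)\right)^{2} = \left(-6 + 6 \left(-3 + 12\right)\right)^{2} = \left(-6 + 6 \cdot 9\right)^{2} = \left(-6 + 54\right)^{2} = 48^{2} = 2304$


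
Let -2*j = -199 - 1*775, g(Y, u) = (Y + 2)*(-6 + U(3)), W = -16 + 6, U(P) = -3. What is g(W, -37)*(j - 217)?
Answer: 19440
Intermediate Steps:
W = -10
g(Y, u) = -18 - 9*Y (g(Y, u) = (Y + 2)*(-6 - 3) = (2 + Y)*(-9) = -18 - 9*Y)
j = 487 (j = -(-199 - 1*775)/2 = -(-199 - 775)/2 = -½*(-974) = 487)
g(W, -37)*(j - 217) = (-18 - 9*(-10))*(487 - 217) = (-18 + 90)*270 = 72*270 = 19440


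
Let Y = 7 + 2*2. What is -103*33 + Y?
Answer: -3388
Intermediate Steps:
Y = 11 (Y = 7 + 4 = 11)
-103*33 + Y = -103*33 + 11 = -3399 + 11 = -3388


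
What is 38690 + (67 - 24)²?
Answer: 40539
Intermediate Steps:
38690 + (67 - 24)² = 38690 + 43² = 38690 + 1849 = 40539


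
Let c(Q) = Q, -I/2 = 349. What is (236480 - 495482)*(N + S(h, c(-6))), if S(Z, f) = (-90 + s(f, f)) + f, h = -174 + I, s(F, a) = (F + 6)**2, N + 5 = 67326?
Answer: -17411409450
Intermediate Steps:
I = -698 (I = -2*349 = -698)
N = 67321 (N = -5 + 67326 = 67321)
s(F, a) = (6 + F)**2
h = -872 (h = -174 - 698 = -872)
S(Z, f) = -90 + f + (6 + f)**2 (S(Z, f) = (-90 + (6 + f)**2) + f = -90 + f + (6 + f)**2)
(236480 - 495482)*(N + S(h, c(-6))) = (236480 - 495482)*(67321 + (-90 - 6 + (6 - 6)**2)) = -259002*(67321 + (-90 - 6 + 0**2)) = -259002*(67321 + (-90 - 6 + 0)) = -259002*(67321 - 96) = -259002*67225 = -17411409450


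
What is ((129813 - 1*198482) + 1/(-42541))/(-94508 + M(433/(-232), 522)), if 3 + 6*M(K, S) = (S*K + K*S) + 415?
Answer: 35054975160/48376306429 ≈ 0.72463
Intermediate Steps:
M(K, S) = 206/3 + K*S/3 (M(K, S) = -½ + ((S*K + K*S) + 415)/6 = -½ + ((K*S + K*S) + 415)/6 = -½ + (2*K*S + 415)/6 = -½ + (415 + 2*K*S)/6 = -½ + (415/6 + K*S/3) = 206/3 + K*S/3)
((129813 - 1*198482) + 1/(-42541))/(-94508 + M(433/(-232), 522)) = ((129813 - 1*198482) + 1/(-42541))/(-94508 + (206/3 + (⅓)*(433/(-232))*522)) = ((129813 - 198482) - 1/42541)/(-94508 + (206/3 + (⅓)*(433*(-1/232))*522)) = (-68669 - 1/42541)/(-94508 + (206/3 + (⅓)*(-433/232)*522)) = -2921247930/(42541*(-94508 + (206/3 - 1299/4))) = -2921247930/(42541*(-94508 - 3073/12)) = -2921247930/(42541*(-1137169/12)) = -2921247930/42541*(-12/1137169) = 35054975160/48376306429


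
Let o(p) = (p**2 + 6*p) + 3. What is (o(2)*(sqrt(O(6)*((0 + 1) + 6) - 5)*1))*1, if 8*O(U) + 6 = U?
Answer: 19*I*sqrt(5) ≈ 42.485*I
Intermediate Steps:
O(U) = -3/4 + U/8
o(p) = 3 + p**2 + 6*p
(o(2)*(sqrt(O(6)*((0 + 1) + 6) - 5)*1))*1 = ((3 + 2**2 + 6*2)*(sqrt((-3/4 + (1/8)*6)*((0 + 1) + 6) - 5)*1))*1 = ((3 + 4 + 12)*(sqrt((-3/4 + 3/4)*(1 + 6) - 5)*1))*1 = (19*(sqrt(0*7 - 5)*1))*1 = (19*(sqrt(0 - 5)*1))*1 = (19*(sqrt(-5)*1))*1 = (19*((I*sqrt(5))*1))*1 = (19*(I*sqrt(5)))*1 = (19*I*sqrt(5))*1 = 19*I*sqrt(5)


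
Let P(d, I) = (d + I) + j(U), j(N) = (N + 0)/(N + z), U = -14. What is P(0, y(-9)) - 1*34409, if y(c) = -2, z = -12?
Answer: -447336/13 ≈ -34410.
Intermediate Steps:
j(N) = N/(-12 + N) (j(N) = (N + 0)/(N - 12) = N/(-12 + N))
P(d, I) = 7/13 + I + d (P(d, I) = (d + I) - 14/(-12 - 14) = (I + d) - 14/(-26) = (I + d) - 14*(-1/26) = (I + d) + 7/13 = 7/13 + I + d)
P(0, y(-9)) - 1*34409 = (7/13 - 2 + 0) - 1*34409 = -19/13 - 34409 = -447336/13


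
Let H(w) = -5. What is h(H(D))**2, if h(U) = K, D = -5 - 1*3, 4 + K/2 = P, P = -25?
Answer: 3364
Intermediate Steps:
K = -58 (K = -8 + 2*(-25) = -8 - 50 = -58)
D = -8 (D = -5 - 3 = -8)
h(U) = -58
h(H(D))**2 = (-58)**2 = 3364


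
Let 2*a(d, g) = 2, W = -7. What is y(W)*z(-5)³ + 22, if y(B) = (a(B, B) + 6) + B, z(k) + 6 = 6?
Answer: 22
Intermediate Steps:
z(k) = 0 (z(k) = -6 + 6 = 0)
a(d, g) = 1 (a(d, g) = (½)*2 = 1)
y(B) = 7 + B (y(B) = (1 + 6) + B = 7 + B)
y(W)*z(-5)³ + 22 = (7 - 7)*0³ + 22 = 0*0 + 22 = 0 + 22 = 22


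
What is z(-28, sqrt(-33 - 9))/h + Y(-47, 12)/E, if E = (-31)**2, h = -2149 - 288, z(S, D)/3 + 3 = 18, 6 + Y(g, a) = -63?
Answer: -211398/2341957 ≈ -0.090266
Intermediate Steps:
Y(g, a) = -69 (Y(g, a) = -6 - 63 = -69)
z(S, D) = 45 (z(S, D) = -9 + 3*18 = -9 + 54 = 45)
h = -2437
E = 961
z(-28, sqrt(-33 - 9))/h + Y(-47, 12)/E = 45/(-2437) - 69/961 = 45*(-1/2437) - 69*1/961 = -45/2437 - 69/961 = -211398/2341957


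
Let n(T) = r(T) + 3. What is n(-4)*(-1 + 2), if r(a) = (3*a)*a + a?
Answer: 47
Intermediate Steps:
r(a) = a + 3*a² (r(a) = 3*a² + a = a + 3*a²)
n(T) = 3 + T*(1 + 3*T) (n(T) = T*(1 + 3*T) + 3 = 3 + T*(1 + 3*T))
n(-4)*(-1 + 2) = (3 - 4*(1 + 3*(-4)))*(-1 + 2) = (3 - 4*(1 - 12))*1 = (3 - 4*(-11))*1 = (3 + 44)*1 = 47*1 = 47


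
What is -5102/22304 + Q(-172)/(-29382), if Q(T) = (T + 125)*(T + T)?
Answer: -127629509/163834032 ≈ -0.77902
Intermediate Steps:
Q(T) = 2*T*(125 + T) (Q(T) = (125 + T)*(2*T) = 2*T*(125 + T))
-5102/22304 + Q(-172)/(-29382) = -5102/22304 + (2*(-172)*(125 - 172))/(-29382) = -5102*1/22304 + (2*(-172)*(-47))*(-1/29382) = -2551/11152 + 16168*(-1/29382) = -2551/11152 - 8084/14691 = -127629509/163834032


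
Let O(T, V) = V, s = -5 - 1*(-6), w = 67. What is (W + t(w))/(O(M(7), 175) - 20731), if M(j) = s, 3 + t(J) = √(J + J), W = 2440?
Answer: -2437/20556 - √134/20556 ≈ -0.11912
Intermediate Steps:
t(J) = -3 + √2*√J (t(J) = -3 + √(J + J) = -3 + √(2*J) = -3 + √2*√J)
s = 1 (s = -5 + 6 = 1)
M(j) = 1
(W + t(w))/(O(M(7), 175) - 20731) = (2440 + (-3 + √2*√67))/(175 - 20731) = (2440 + (-3 + √134))/(-20556) = (2437 + √134)*(-1/20556) = -2437/20556 - √134/20556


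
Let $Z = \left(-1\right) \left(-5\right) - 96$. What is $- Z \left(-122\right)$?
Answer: $-11102$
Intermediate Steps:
$Z = -91$ ($Z = 5 - 96 = -91$)
$- Z \left(-122\right) = \left(-1\right) \left(-91\right) \left(-122\right) = 91 \left(-122\right) = -11102$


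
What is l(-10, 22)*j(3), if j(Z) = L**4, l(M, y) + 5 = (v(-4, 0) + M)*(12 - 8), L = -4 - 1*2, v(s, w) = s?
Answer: -79056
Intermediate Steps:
L = -6 (L = -4 - 2 = -6)
l(M, y) = -21 + 4*M (l(M, y) = -5 + (-4 + M)*(12 - 8) = -5 + (-4 + M)*4 = -5 + (-16 + 4*M) = -21 + 4*M)
j(Z) = 1296 (j(Z) = (-6)**4 = 1296)
l(-10, 22)*j(3) = (-21 + 4*(-10))*1296 = (-21 - 40)*1296 = -61*1296 = -79056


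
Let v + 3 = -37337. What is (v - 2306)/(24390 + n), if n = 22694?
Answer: -19823/23542 ≈ -0.84203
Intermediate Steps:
v = -37340 (v = -3 - 37337 = -37340)
(v - 2306)/(24390 + n) = (-37340 - 2306)/(24390 + 22694) = -39646/47084 = -39646*1/47084 = -19823/23542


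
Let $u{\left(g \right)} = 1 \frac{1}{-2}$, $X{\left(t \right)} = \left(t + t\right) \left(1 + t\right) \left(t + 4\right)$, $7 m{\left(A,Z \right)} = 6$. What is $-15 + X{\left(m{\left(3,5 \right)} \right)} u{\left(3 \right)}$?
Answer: $- \frac{7797}{343} \approx -22.732$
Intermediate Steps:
$m{\left(A,Z \right)} = \frac{6}{7}$ ($m{\left(A,Z \right)} = \frac{1}{7} \cdot 6 = \frac{6}{7}$)
$X{\left(t \right)} = 2 t \left(1 + t\right) \left(4 + t\right)$
$u{\left(g \right)} = - \frac{1}{2}$ ($u{\left(g \right)} = 1 \left(- \frac{1}{2}\right) = - \frac{1}{2}$)
$-15 + X{\left(m{\left(3,5 \right)} \right)} u{\left(3 \right)} = -15 + 2 \cdot \frac{6}{7} \left(4 + \left(\frac{6}{7}\right)^{2} + 5 \cdot \frac{6}{7}\right) \left(- \frac{1}{2}\right) = -15 + 2 \cdot \frac{6}{7} \left(4 + \frac{36}{49} + \frac{30}{7}\right) \left(- \frac{1}{2}\right) = -15 + 2 \cdot \frac{6}{7} \cdot \frac{442}{49} \left(- \frac{1}{2}\right) = -15 + \frac{5304}{343} \left(- \frac{1}{2}\right) = -15 - \frac{2652}{343} = - \frac{7797}{343}$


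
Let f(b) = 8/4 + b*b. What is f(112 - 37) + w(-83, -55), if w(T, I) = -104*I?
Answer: 11347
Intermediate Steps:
f(b) = 2 + b**2 (f(b) = 8*(1/4) + b**2 = 2 + b**2)
f(112 - 37) + w(-83, -55) = (2 + (112 - 37)**2) - 104*(-55) = (2 + 75**2) + 5720 = (2 + 5625) + 5720 = 5627 + 5720 = 11347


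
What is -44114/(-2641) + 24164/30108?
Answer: 348000359/19878807 ≈ 17.506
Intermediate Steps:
-44114/(-2641) + 24164/30108 = -44114*(-1/2641) + 24164*(1/30108) = 44114/2641 + 6041/7527 = 348000359/19878807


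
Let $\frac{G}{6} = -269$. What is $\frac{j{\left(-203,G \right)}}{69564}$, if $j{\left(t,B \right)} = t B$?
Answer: $\frac{54607}{11594} \approx 4.7099$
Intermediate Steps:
$G = -1614$ ($G = 6 \left(-269\right) = -1614$)
$j{\left(t,B \right)} = B t$
$\frac{j{\left(-203,G \right)}}{69564} = \frac{\left(-1614\right) \left(-203\right)}{69564} = 327642 \cdot \frac{1}{69564} = \frac{54607}{11594}$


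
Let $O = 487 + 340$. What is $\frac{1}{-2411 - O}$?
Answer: $- \frac{1}{3238} \approx -0.00030883$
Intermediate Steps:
$O = 827$
$\frac{1}{-2411 - O} = \frac{1}{-2411 - 827} = \frac{1}{-3238} = - \frac{1}{3238}$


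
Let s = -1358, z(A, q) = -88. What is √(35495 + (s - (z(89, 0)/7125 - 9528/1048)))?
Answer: √1189908256911630/186675 ≈ 184.79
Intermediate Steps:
√(35495 + (s - (z(89, 0)/7125 - 9528/1048))) = √(35495 + (-1358 - (-88/7125 - 9528/1048))) = √(35495 + (-1358 - (-88*1/7125 - 9528*1/1048))) = √(35495 + (-1358 - (-88/7125 - 1191/131))) = √(35495 + (-1358 - 1*(-8497403/933375))) = √(35495 + (-1358 + 8497403/933375)) = √(35495 - 1259025847/933375) = √(31871119778/933375) = √1189908256911630/186675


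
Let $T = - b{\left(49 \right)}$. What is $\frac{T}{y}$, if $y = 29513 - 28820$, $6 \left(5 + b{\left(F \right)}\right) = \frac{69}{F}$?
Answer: $\frac{467}{67914} \approx 0.0068763$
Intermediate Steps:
$b{\left(F \right)} = -5 + \frac{23}{2 F}$ ($b{\left(F \right)} = -5 + \frac{69 \frac{1}{F}}{6} = -5 + \frac{23}{2 F}$)
$T = \frac{467}{98}$ ($T = - (-5 + \frac{23}{2 \cdot 49}) = - (-5 + \frac{23}{2} \cdot \frac{1}{49}) = - (-5 + \frac{23}{98}) = \left(-1\right) \left(- \frac{467}{98}\right) = \frac{467}{98} \approx 4.7653$)
$y = 693$ ($y = 29513 - 28820 = 693$)
$\frac{T}{y} = \frac{467}{98 \cdot 693} = \frac{467}{98} \cdot \frac{1}{693} = \frac{467}{67914}$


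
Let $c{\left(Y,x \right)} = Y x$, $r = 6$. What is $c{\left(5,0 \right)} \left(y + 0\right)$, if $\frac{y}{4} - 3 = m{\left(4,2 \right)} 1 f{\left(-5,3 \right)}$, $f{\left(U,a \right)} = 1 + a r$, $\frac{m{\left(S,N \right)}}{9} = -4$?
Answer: $0$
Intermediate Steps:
$m{\left(S,N \right)} = -36$ ($m{\left(S,N \right)} = 9 \left(-4\right) = -36$)
$f{\left(U,a \right)} = 1 + 6 a$ ($f{\left(U,a \right)} = 1 + a 6 = 1 + 6 a$)
$y = -2724$ ($y = 12 + 4 \left(-36\right) 1 \left(1 + 6 \cdot 3\right) = 12 + 4 \left(- 36 \left(1 + 18\right)\right) = 12 + 4 \left(\left(-36\right) 19\right) = 12 + 4 \left(-684\right) = 12 - 2736 = -2724$)
$c{\left(5,0 \right)} \left(y + 0\right) = 5 \cdot 0 \left(-2724 + 0\right) = 0 \left(-2724\right) = 0$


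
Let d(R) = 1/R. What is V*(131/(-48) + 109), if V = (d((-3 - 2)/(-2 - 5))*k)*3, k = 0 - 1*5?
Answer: -35707/16 ≈ -2231.7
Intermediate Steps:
k = -5 (k = 0 - 5 = -5)
V = -21 (V = (-5/((-3 - 2)/(-2 - 5)))*3 = (-5/(-5/(-7)))*3 = (-5/(-5*(-⅐)))*3 = (-5/(5/7))*3 = ((7/5)*(-5))*3 = -7*3 = -21)
V*(131/(-48) + 109) = -21*(131/(-48) + 109) = -21*(131*(-1/48) + 109) = -21*(-131/48 + 109) = -21*5101/48 = -35707/16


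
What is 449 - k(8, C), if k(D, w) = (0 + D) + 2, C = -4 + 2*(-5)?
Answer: 439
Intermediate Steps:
C = -14 (C = -4 - 10 = -14)
k(D, w) = 2 + D (k(D, w) = D + 2 = 2 + D)
449 - k(8, C) = 449 - (2 + 8) = 449 - 1*10 = 449 - 10 = 439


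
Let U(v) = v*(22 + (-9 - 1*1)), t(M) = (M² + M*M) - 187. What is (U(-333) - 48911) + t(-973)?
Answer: 1840364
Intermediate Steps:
t(M) = -187 + 2*M² (t(M) = (M² + M²) - 187 = 2*M² - 187 = -187 + 2*M²)
U(v) = 12*v (U(v) = v*(22 + (-9 - 1)) = v*(22 - 10) = v*12 = 12*v)
(U(-333) - 48911) + t(-973) = (12*(-333) - 48911) + (-187 + 2*(-973)²) = (-3996 - 48911) + (-187 + 2*946729) = -52907 + (-187 + 1893458) = -52907 + 1893271 = 1840364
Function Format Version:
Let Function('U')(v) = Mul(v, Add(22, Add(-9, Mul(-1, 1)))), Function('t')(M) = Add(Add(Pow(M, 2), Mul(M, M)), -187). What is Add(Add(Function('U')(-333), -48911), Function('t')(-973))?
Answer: 1840364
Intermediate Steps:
Function('t')(M) = Add(-187, Mul(2, Pow(M, 2))) (Function('t')(M) = Add(Add(Pow(M, 2), Pow(M, 2)), -187) = Add(Mul(2, Pow(M, 2)), -187) = Add(-187, Mul(2, Pow(M, 2))))
Function('U')(v) = Mul(12, v) (Function('U')(v) = Mul(v, Add(22, Add(-9, -1))) = Mul(v, Add(22, -10)) = Mul(v, 12) = Mul(12, v))
Add(Add(Function('U')(-333), -48911), Function('t')(-973)) = Add(Add(Mul(12, -333), -48911), Add(-187, Mul(2, Pow(-973, 2)))) = Add(Add(-3996, -48911), Add(-187, Mul(2, 946729))) = Add(-52907, Add(-187, 1893458)) = Add(-52907, 1893271) = 1840364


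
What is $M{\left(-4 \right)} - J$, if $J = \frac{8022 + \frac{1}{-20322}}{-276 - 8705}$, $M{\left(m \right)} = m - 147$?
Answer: $- \frac{27396271099}{182511882} \approx -150.11$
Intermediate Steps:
$M{\left(m \right)} = -147 + m$
$J = - \frac{163023083}{182511882}$ ($J = \frac{8022 - \frac{1}{20322}}{-8981} = \frac{163023083}{20322} \left(- \frac{1}{8981}\right) = - \frac{163023083}{182511882} \approx -0.89322$)
$M{\left(-4 \right)} - J = \left(-147 - 4\right) - - \frac{163023083}{182511882} = -151 + \frac{163023083}{182511882} = - \frac{27396271099}{182511882}$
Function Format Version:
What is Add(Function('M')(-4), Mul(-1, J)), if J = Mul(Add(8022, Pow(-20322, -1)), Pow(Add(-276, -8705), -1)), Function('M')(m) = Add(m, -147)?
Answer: Rational(-27396271099, 182511882) ≈ -150.11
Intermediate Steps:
Function('M')(m) = Add(-147, m)
J = Rational(-163023083, 182511882) (J = Mul(Add(8022, Rational(-1, 20322)), Pow(-8981, -1)) = Mul(Rational(163023083, 20322), Rational(-1, 8981)) = Rational(-163023083, 182511882) ≈ -0.89322)
Add(Function('M')(-4), Mul(-1, J)) = Add(Add(-147, -4), Mul(-1, Rational(-163023083, 182511882))) = Add(-151, Rational(163023083, 182511882)) = Rational(-27396271099, 182511882)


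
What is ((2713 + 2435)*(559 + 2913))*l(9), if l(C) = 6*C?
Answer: 965188224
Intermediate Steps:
((2713 + 2435)*(559 + 2913))*l(9) = ((2713 + 2435)*(559 + 2913))*(6*9) = (5148*3472)*54 = 17873856*54 = 965188224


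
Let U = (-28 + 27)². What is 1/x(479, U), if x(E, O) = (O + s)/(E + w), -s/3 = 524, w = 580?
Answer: -1059/1571 ≈ -0.67409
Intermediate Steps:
s = -1572 (s = -3*524 = -1572)
U = 1 (U = (-1)² = 1)
x(E, O) = (-1572 + O)/(580 + E) (x(E, O) = (O - 1572)/(E + 580) = (-1572 + O)/(580 + E))
1/x(479, U) = 1/((-1572 + 1)/(580 + 479)) = 1/(-1571/1059) = -1059/1571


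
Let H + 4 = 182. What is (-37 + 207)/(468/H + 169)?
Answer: 3026/3055 ≈ 0.99051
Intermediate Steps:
H = 178 (H = -4 + 182 = 178)
(-37 + 207)/(468/H + 169) = (-37 + 207)/(468/178 + 169) = 170/(468*(1/178) + 169) = 170/(234/89 + 169) = 170/(15275/89) = 170*(89/15275) = 3026/3055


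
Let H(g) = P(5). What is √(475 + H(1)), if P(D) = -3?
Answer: 2*√118 ≈ 21.726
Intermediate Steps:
H(g) = -3
√(475 + H(1)) = √(475 - 3) = √472 = 2*√118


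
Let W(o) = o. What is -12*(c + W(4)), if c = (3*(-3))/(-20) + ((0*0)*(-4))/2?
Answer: -267/5 ≈ -53.400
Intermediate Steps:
c = 9/20 (c = -9*(-1/20) + (0*(-4))*(1/2) = 9/20 + 0*(1/2) = 9/20 + 0 = 9/20 ≈ 0.45000)
-12*(c + W(4)) = -12*(9/20 + 4) = -12*89/20 = -267/5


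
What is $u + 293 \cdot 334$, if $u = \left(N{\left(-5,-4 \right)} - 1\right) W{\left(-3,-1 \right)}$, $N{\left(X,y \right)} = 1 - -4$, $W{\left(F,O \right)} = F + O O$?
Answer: $97854$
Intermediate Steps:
$W{\left(F,O \right)} = F + O^{2}$
$N{\left(X,y \right)} = 5$ ($N{\left(X,y \right)} = 1 + 4 = 5$)
$u = -8$ ($u = \left(5 - 1\right) \left(-3 + \left(-1\right)^{2}\right) = 4 \left(-3 + 1\right) = 4 \left(-2\right) = -8$)
$u + 293 \cdot 334 = -8 + 293 \cdot 334 = -8 + 97862 = 97854$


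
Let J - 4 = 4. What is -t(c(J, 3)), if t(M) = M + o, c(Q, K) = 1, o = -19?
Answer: 18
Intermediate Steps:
J = 8 (J = 4 + 4 = 8)
t(M) = -19 + M (t(M) = M - 19 = -19 + M)
-t(c(J, 3)) = -(-19 + 1) = -1*(-18) = 18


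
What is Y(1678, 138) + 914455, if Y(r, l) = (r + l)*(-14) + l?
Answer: 889169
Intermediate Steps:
Y(r, l) = -14*r - 13*l (Y(r, l) = (l + r)*(-14) + l = (-14*l - 14*r) + l = -14*r - 13*l)
Y(1678, 138) + 914455 = (-14*1678 - 13*138) + 914455 = (-23492 - 1794) + 914455 = -25286 + 914455 = 889169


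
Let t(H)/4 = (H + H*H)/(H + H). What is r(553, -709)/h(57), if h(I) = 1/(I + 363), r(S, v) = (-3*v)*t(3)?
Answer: 7146720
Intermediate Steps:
t(H) = 2*(H + H²)/H (t(H) = 4*((H + H*H)/(H + H)) = 4*((H + H²)/((2*H))) = 4*((H + H²)*(1/(2*H))) = 4*((H + H²)/(2*H)) = 2*(H + H²)/H)
r(S, v) = -24*v (r(S, v) = (-3*v)*(2 + 2*3) = (-3*v)*(2 + 6) = -3*v*8 = -24*v)
h(I) = 1/(363 + I)
r(553, -709)/h(57) = (-24*(-709))/(1/(363 + 57)) = 17016/(1/420) = 17016*420 = 7146720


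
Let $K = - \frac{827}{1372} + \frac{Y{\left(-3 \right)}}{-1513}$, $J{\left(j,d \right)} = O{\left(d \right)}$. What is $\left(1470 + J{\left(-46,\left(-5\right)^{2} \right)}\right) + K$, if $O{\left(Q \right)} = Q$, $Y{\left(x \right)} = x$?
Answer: $\frac{3102127685}{2075836} \approx 1494.4$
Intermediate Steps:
$J{\left(j,d \right)} = d$
$K = - \frac{1247135}{2075836}$ ($K = - \frac{827}{1372} - \frac{3}{-1513} = \left(-827\right) \frac{1}{1372} - - \frac{3}{1513} = - \frac{827}{1372} + \frac{3}{1513} = - \frac{1247135}{2075836} \approx -0.60079$)
$\left(1470 + J{\left(-46,\left(-5\right)^{2} \right)}\right) + K = \left(1470 + \left(-5\right)^{2}\right) - \frac{1247135}{2075836} = \left(1470 + 25\right) - \frac{1247135}{2075836} = 1495 - \frac{1247135}{2075836} = \frac{3102127685}{2075836}$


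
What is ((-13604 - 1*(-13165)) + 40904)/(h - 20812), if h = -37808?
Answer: -8093/11724 ≈ -0.69029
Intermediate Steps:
((-13604 - 1*(-13165)) + 40904)/(h - 20812) = ((-13604 - 1*(-13165)) + 40904)/(-37808 - 20812) = ((-13604 + 13165) + 40904)/(-58620) = (-439 + 40904)*(-1/58620) = 40465*(-1/58620) = -8093/11724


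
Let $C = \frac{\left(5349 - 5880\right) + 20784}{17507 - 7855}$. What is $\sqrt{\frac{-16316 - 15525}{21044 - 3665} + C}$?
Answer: $\frac{\sqrt{208035416465165}}{27957018} \approx 0.51591$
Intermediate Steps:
$C = \frac{20253}{9652}$ ($C = \frac{\left(5349 - 5880\right) + 20784}{9652} = \left(-531 + 20784\right) \frac{1}{9652} = 20253 \cdot \frac{1}{9652} = \frac{20253}{9652} \approx 2.0983$)
$\sqrt{\frac{-16316 - 15525}{21044 - 3665} + C} = \sqrt{\frac{-16316 - 15525}{21044 - 3665} + \frac{20253}{9652}} = \sqrt{- \frac{31841}{17379} + \frac{20253}{9652}} = \sqrt{\frac{44647555}{167742108}} = \frac{\sqrt{208035416465165}}{27957018}$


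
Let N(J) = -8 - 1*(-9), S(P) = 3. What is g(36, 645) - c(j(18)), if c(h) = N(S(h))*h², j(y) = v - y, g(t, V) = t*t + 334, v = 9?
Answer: 1549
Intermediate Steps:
N(J) = 1 (N(J) = -8 + 9 = 1)
g(t, V) = 334 + t² (g(t, V) = t² + 334 = 334 + t²)
j(y) = 9 - y
c(h) = h² (c(h) = 1*h² = h²)
g(36, 645) - c(j(18)) = (334 + 36²) - (9 - 1*18)² = (334 + 1296) - (9 - 18)² = 1630 - 1*(-9)² = 1630 - 1*81 = 1630 - 81 = 1549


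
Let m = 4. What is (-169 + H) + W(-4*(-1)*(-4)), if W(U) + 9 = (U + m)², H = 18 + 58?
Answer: 42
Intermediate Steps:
H = 76
W(U) = -9 + (4 + U)² (W(U) = -9 + (U + 4)² = -9 + (4 + U)²)
(-169 + H) + W(-4*(-1)*(-4)) = (-169 + 76) + (-9 + (4 - 4*(-1)*(-4))²) = -93 + (-9 + (4 + 4*(-4))²) = -93 + (-9 + (4 - 16)²) = -93 + (-9 + (-12)²) = -93 + (-9 + 144) = -93 + 135 = 42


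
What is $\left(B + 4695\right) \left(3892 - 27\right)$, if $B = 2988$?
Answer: $29694795$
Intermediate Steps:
$\left(B + 4695\right) \left(3892 - 27\right) = \left(2988 + 4695\right) \left(3892 - 27\right) = 7683 \cdot 3865 = 29694795$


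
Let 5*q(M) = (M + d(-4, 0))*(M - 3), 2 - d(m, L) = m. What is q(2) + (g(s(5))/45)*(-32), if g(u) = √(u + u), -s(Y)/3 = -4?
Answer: -8/5 - 64*√6/45 ≈ -5.0837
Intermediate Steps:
s(Y) = 12 (s(Y) = -3*(-4) = 12)
d(m, L) = 2 - m
g(u) = √2*√u (g(u) = √(2*u) = √2*√u)
q(M) = (-3 + M)*(6 + M)/5 (q(M) = ((M + (2 - 1*(-4)))*(M - 3))/5 = ((M + (2 + 4))*(-3 + M))/5 = ((M + 6)*(-3 + M))/5 = ((6 + M)*(-3 + M))/5 = ((-3 + M)*(6 + M))/5 = (-3 + M)*(6 + M)/5)
q(2) + (g(s(5))/45)*(-32) = (-18/5 + (⅕)*2² + (⅗)*2) + ((√2*√12)/45)*(-32) = (-18/5 + (⅕)*4 + 6/5) + ((√2*(2*√3))*(1/45))*(-32) = (-18/5 + ⅘ + 6/5) + ((2*√6)*(1/45))*(-32) = -8/5 + (2*√6/45)*(-32) = -8/5 - 64*√6/45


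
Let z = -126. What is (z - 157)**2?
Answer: 80089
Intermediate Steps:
(z - 157)**2 = (-126 - 157)**2 = (-283)**2 = 80089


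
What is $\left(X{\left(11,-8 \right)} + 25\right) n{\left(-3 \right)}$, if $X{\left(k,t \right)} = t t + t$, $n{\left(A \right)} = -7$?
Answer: $-567$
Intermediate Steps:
$X{\left(k,t \right)} = t + t^{2}$ ($X{\left(k,t \right)} = t^{2} + t = t + t^{2}$)
$\left(X{\left(11,-8 \right)} + 25\right) n{\left(-3 \right)} = \left(- 8 \left(1 - 8\right) + 25\right) \left(-7\right) = \left(\left(-8\right) \left(-7\right) + 25\right) \left(-7\right) = \left(56 + 25\right) \left(-7\right) = 81 \left(-7\right) = -567$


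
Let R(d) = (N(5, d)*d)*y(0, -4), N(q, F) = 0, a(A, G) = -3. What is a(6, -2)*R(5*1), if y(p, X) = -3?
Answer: 0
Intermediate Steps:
R(d) = 0 (R(d) = (0*d)*(-3) = 0*(-3) = 0)
a(6, -2)*R(5*1) = -3*0 = 0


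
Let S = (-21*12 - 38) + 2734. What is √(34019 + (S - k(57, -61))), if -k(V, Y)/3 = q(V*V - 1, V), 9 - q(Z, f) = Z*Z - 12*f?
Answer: I*√31609970 ≈ 5622.3*I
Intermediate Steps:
S = 2444 (S = (-252 - 38) + 2734 = -290 + 2734 = 2444)
q(Z, f) = 9 - Z² + 12*f (q(Z, f) = 9 - (Z*Z - 12*f) = 9 - (Z² - 12*f) = 9 + (-Z² + 12*f) = 9 - Z² + 12*f)
k(V, Y) = -27 - 36*V + 3*(-1 + V²)² (k(V, Y) = -3*(9 - (V*V - 1)² + 12*V) = -3*(9 - (V² - 1)² + 12*V) = -3*(9 - (-1 + V²)² + 12*V) = -27 - 36*V + 3*(-1 + V²)²)
√(34019 + (S - k(57, -61))) = √(34019 + (2444 - (-27 - 36*57 + 3*(-1 + 57²)²))) = √(34019 + (2444 - (-27 - 2052 + 3*(-1 + 3249)²))) = √(34019 + (2444 - (-27 - 2052 + 3*3248²))) = √(34019 + (2444 - (-27 - 2052 + 3*10549504))) = √(34019 + (2444 - (-27 - 2052 + 31648512))) = √(34019 + (2444 - 1*31646433)) = √(34019 + (2444 - 31646433)) = √(34019 - 31643989) = √(-31609970) = I*√31609970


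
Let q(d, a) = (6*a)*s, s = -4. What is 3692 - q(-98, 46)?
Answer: 4796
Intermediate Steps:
q(d, a) = -24*a (q(d, a) = (6*a)*(-4) = -24*a)
3692 - q(-98, 46) = 3692 - (-24)*46 = 3692 - 1*(-1104) = 3692 + 1104 = 4796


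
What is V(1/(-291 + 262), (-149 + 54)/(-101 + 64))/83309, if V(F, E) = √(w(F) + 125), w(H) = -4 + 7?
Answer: 8*√2/83309 ≈ 0.00013580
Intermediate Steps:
w(H) = 3
V(F, E) = 8*√2 (V(F, E) = √(3 + 125) = √128 = 8*√2)
V(1/(-291 + 262), (-149 + 54)/(-101 + 64))/83309 = (8*√2)/83309 = (8*√2)*(1/83309) = 8*√2/83309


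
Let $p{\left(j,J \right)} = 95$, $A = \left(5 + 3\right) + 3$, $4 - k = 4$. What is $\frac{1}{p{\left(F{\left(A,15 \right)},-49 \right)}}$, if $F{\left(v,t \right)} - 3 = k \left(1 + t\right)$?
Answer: $\frac{1}{95} \approx 0.010526$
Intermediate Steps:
$k = 0$ ($k = 4 - 4 = 0$)
$A = 11$ ($A = 8 + 3 = 11$)
$F{\left(v,t \right)} = 3$ ($F{\left(v,t \right)} = 3 + 0 \left(1 + t\right) = 3 + 0 = 3$)
$\frac{1}{p{\left(F{\left(A,15 \right)},-49 \right)}} = \frac{1}{95}$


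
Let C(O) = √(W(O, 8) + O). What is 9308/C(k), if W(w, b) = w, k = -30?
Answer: -4654*I*√15/15 ≈ -1201.7*I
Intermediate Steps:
C(O) = √2*√O (C(O) = √(O + O) = √(2*O) = √2*√O)
9308/C(k) = 9308/((√2*√(-30))) = 9308/((√2*(I*√30))) = 9308/((2*I*√15)) = 9308*(-I*√15/30) = -4654*I*√15/15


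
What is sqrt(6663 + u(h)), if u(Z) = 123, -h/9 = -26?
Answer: 3*sqrt(754) ≈ 82.377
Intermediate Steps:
h = 234 (h = -9*(-26) = 234)
sqrt(6663 + u(h)) = sqrt(6663 + 123) = sqrt(6786) = 3*sqrt(754)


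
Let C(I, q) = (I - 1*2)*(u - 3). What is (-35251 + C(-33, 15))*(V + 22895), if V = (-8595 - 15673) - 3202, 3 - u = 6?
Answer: 160312575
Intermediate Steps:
u = -3 (u = 3 - 1*6 = 3 - 6 = -3)
V = -27470 (V = -24268 - 3202 = -27470)
C(I, q) = 12 - 6*I (C(I, q) = (I - 1*2)*(-3 - 3) = (I - 2)*(-6) = (-2 + I)*(-6) = 12 - 6*I)
(-35251 + C(-33, 15))*(V + 22895) = (-35251 + (12 - 6*(-33)))*(-27470 + 22895) = (-35251 + (12 + 198))*(-4575) = (-35251 + 210)*(-4575) = -35041*(-4575) = 160312575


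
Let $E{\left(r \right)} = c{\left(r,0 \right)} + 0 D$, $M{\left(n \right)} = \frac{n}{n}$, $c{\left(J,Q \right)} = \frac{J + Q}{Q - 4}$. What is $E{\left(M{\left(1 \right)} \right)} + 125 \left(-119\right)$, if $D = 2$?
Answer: $- \frac{59501}{4} \approx -14875.0$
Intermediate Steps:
$c{\left(J,Q \right)} = \frac{J + Q}{-4 + Q}$
$M{\left(n \right)} = 1$
$E{\left(r \right)} = - \frac{r}{4}$ ($E{\left(r \right)} = \frac{r + 0}{-4 + 0} + 0 \cdot 2 = \frac{r}{-4} + 0 = - \frac{r}{4} + 0 = - \frac{r}{4}$)
$E{\left(M{\left(1 \right)} \right)} + 125 \left(-119\right) = \left(- \frac{1}{4}\right) 1 + 125 \left(-119\right) = - \frac{1}{4} - 14875 = - \frac{59501}{4}$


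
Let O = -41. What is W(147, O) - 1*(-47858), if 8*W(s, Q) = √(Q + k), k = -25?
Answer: 47858 + I*√66/8 ≈ 47858.0 + 1.0155*I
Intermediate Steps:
W(s, Q) = √(-25 + Q)/8 (W(s, Q) = √(Q - 25)/8 = √(-25 + Q)/8)
W(147, O) - 1*(-47858) = √(-25 - 41)/8 - 1*(-47858) = √(-66)/8 + 47858 = (I*√66)/8 + 47858 = I*√66/8 + 47858 = 47858 + I*√66/8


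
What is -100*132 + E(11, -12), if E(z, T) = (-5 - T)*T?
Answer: -13284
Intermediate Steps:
E(z, T) = T*(-5 - T)
-100*132 + E(11, -12) = -100*132 - 1*(-12)*(5 - 12) = -13200 - 1*(-12)*(-7) = -13200 - 84 = -13284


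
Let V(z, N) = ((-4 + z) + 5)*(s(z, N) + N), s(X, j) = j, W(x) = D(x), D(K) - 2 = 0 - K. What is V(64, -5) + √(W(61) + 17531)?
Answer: -650 + 8*√273 ≈ -517.82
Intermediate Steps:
D(K) = 2 - K (D(K) = 2 + (0 - K) = 2 - K)
W(x) = 2 - x
V(z, N) = 2*N*(1 + z) (V(z, N) = ((-4 + z) + 5)*(N + N) = (1 + z)*(2*N) = 2*N*(1 + z))
V(64, -5) + √(W(61) + 17531) = 2*(-5)*(1 + 64) + √((2 - 1*61) + 17531) = 2*(-5)*65 + √((2 - 61) + 17531) = -650 + √(-59 + 17531) = -650 + √17472 = -650 + 8*√273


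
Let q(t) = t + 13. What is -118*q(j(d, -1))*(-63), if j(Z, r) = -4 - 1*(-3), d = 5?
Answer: 89208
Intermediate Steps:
j(Z, r) = -1 (j(Z, r) = -4 + 3 = -1)
q(t) = 13 + t
-118*q(j(d, -1))*(-63) = -118*(13 - 1)*(-63) = -118*12*(-63) = -1416*(-63) = 89208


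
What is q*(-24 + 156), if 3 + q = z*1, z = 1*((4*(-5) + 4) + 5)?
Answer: -1848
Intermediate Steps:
z = -11 (z = 1*((-20 + 4) + 5) = 1*(-16 + 5) = 1*(-11) = -11)
q = -14 (q = -3 - 11*1 = -3 - 11 = -14)
q*(-24 + 156) = -14*(-24 + 156) = -14*132 = -1848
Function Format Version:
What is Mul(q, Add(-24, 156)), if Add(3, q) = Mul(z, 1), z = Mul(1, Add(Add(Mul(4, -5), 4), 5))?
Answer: -1848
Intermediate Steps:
z = -11 (z = Mul(1, Add(Add(-20, 4), 5)) = Mul(1, Add(-16, 5)) = Mul(1, -11) = -11)
q = -14 (q = Add(-3, Mul(-11, 1)) = Add(-3, -11) = -14)
Mul(q, Add(-24, 156)) = Mul(-14, Add(-24, 156)) = Mul(-14, 132) = -1848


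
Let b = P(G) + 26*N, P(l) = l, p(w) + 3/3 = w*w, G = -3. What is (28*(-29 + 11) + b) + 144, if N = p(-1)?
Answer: -363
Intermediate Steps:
p(w) = -1 + w² (p(w) = -1 + w*w = -1 + w²)
N = 0 (N = -1 + (-1)² = -1 + 1 = 0)
b = -3 (b = -3 + 26*0 = -3 + 0 = -3)
(28*(-29 + 11) + b) + 144 = (28*(-29 + 11) - 3) + 144 = (28*(-18) - 3) + 144 = (-504 - 3) + 144 = -507 + 144 = -363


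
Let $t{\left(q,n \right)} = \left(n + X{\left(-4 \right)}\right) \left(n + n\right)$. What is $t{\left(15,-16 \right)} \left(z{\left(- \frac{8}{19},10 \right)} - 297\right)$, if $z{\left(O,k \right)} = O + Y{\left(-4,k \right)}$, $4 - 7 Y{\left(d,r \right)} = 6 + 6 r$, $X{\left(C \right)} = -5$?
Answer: $- \frac{3910560}{19} \approx -2.0582 \cdot 10^{5}$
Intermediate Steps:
$Y{\left(d,r \right)} = - \frac{2}{7} - \frac{6 r}{7}$ ($Y{\left(d,r \right)} = \frac{4}{7} - \frac{6 + 6 r}{7} = \frac{4}{7} - \left(\frac{6}{7} + \frac{6 r}{7}\right) = - \frac{2}{7} - \frac{6 r}{7}$)
$z{\left(O,k \right)} = - \frac{2}{7} + O - \frac{6 k}{7}$ ($z{\left(O,k \right)} = O - \left(\frac{2}{7} + \frac{6 k}{7}\right) = - \frac{2}{7} + O - \frac{6 k}{7}$)
$t{\left(q,n \right)} = 2 n \left(-5 + n\right)$ ($t{\left(q,n \right)} = \left(n - 5\right) \left(n + n\right) = \left(-5 + n\right) 2 n = 2 n \left(-5 + n\right)$)
$t{\left(15,-16 \right)} \left(z{\left(- \frac{8}{19},10 \right)} - 297\right) = 2 \left(-16\right) \left(-5 - 16\right) \left(\left(- \frac{2}{7} - \frac{8}{19} - \frac{60}{7}\right) - 297\right) = 2 \left(-16\right) \left(-21\right) \left(\left(- \frac{2}{7} - \frac{8}{19} - \frac{60}{7}\right) - 297\right) = 672 \left(\left(- \frac{2}{7} - \frac{8}{19} - \frac{60}{7}\right) - 297\right) = 672 \left(- \frac{1234}{133} - 297\right) = 672 \left(- \frac{40735}{133}\right) = - \frac{3910560}{19}$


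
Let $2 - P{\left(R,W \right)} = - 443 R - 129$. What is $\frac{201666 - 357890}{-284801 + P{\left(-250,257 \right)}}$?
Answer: $\frac{39056}{98855} \approx 0.39508$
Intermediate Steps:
$P{\left(R,W \right)} = 131 + 443 R$ ($P{\left(R,W \right)} = 2 - \left(- 443 R - 129\right) = 2 - \left(-129 - 443 R\right) = 2 + \left(129 + 443 R\right) = 131 + 443 R$)
$\frac{201666 - 357890}{-284801 + P{\left(-250,257 \right)}} = \frac{201666 - 357890}{-284801 + \left(131 + 443 \left(-250\right)\right)} = - \frac{156224}{-284801 + \left(131 - 110750\right)} = - \frac{156224}{-284801 - 110619} = - \frac{156224}{-395420} = \left(-156224\right) \left(- \frac{1}{395420}\right) = \frac{39056}{98855}$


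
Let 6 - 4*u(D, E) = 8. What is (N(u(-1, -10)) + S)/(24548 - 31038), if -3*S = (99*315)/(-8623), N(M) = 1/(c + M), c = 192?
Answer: -3998531/21433932410 ≈ -0.00018655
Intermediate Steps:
u(D, E) = -½ (u(D, E) = 3/2 - ¼*8 = 3/2 - 2 = -½)
N(M) = 1/(192 + M)
S = 10395/8623 (S = -99*315/(3*(-8623)) = -10395*(-1)/8623 = -⅓*(-31185/8623) = 10395/8623 ≈ 1.2055)
(N(u(-1, -10)) + S)/(24548 - 31038) = (1/(192 - ½) + 10395/8623)/(24548 - 31038) = (1/(383/2) + 10395/8623)/(-6490) = (2/383 + 10395/8623)*(-1/6490) = (3998531/3302609)*(-1/6490) = -3998531/21433932410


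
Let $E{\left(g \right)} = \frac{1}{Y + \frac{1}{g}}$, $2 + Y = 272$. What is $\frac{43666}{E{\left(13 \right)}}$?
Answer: $\frac{153311326}{13} \approx 1.1793 \cdot 10^{7}$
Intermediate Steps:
$Y = 270$ ($Y = -2 + 272 = 270$)
$E{\left(g \right)} = \frac{1}{270 + \frac{1}{g}}$
$\frac{43666}{E{\left(13 \right)}} = \frac{43666}{13 \frac{1}{1 + 270 \cdot 13}} = \frac{43666}{13 \frac{1}{1 + 3510}} = \frac{43666}{13 \cdot \frac{1}{3511}} = \frac{43666}{\frac{13}{3511}} = 43666 \cdot \frac{3511}{13} = \frac{153311326}{13}$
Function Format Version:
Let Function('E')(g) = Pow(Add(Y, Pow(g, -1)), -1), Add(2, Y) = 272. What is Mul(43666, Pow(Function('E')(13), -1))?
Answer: Rational(153311326, 13) ≈ 1.1793e+7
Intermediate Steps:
Y = 270 (Y = Add(-2, 272) = 270)
Function('E')(g) = Pow(Add(270, Pow(g, -1)), -1)
Mul(43666, Pow(Function('E')(13), -1)) = Mul(43666, Pow(Mul(13, Pow(Add(1, Mul(270, 13)), -1)), -1)) = Mul(43666, Pow(Mul(13, Pow(Add(1, 3510), -1)), -1)) = Mul(43666, Pow(Mul(13, Pow(3511, -1)), -1)) = Mul(43666, Pow(Mul(13, Rational(1, 3511)), -1)) = Mul(43666, Pow(Rational(13, 3511), -1)) = Mul(43666, Rational(3511, 13)) = Rational(153311326, 13)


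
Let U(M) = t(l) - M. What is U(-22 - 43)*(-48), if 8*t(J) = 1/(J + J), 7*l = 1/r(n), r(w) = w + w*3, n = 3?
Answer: -3372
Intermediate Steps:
r(w) = 4*w (r(w) = w + 3*w = 4*w)
l = 1/84 (l = 1/(7*((4*3))) = (1/7)/12 = (1/7)*(1/12) = 1/84 ≈ 0.011905)
t(J) = 1/(16*J) (t(J) = 1/(8*(J + J)) = 1/(8*((2*J))) = (1/(2*J))/8 = 1/(16*J))
U(M) = 21/4 - M (U(M) = 1/(16*(1/84)) - M = (1/16)*84 - M = 21/4 - M)
U(-22 - 43)*(-48) = (21/4 - (-22 - 43))*(-48) = (21/4 - 1*(-65))*(-48) = (21/4 + 65)*(-48) = (281/4)*(-48) = -3372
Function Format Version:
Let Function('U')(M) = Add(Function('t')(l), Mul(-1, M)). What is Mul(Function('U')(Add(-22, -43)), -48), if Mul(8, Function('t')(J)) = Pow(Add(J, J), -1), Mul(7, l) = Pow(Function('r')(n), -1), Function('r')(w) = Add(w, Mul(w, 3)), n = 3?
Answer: -3372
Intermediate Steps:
Function('r')(w) = Mul(4, w) (Function('r')(w) = Add(w, Mul(3, w)) = Mul(4, w))
l = Rational(1, 84) (l = Mul(Rational(1, 7), Pow(Mul(4, 3), -1)) = Mul(Rational(1, 7), Pow(12, -1)) = Mul(Rational(1, 7), Rational(1, 12)) = Rational(1, 84) ≈ 0.011905)
Function('t')(J) = Mul(Rational(1, 16), Pow(J, -1)) (Function('t')(J) = Mul(Rational(1, 8), Pow(Add(J, J), -1)) = Mul(Rational(1, 8), Pow(Mul(2, J), -1)) = Mul(Rational(1, 8), Mul(Rational(1, 2), Pow(J, -1))) = Mul(Rational(1, 16), Pow(J, -1)))
Function('U')(M) = Add(Rational(21, 4), Mul(-1, M)) (Function('U')(M) = Add(Mul(Rational(1, 16), Pow(Rational(1, 84), -1)), Mul(-1, M)) = Add(Mul(Rational(1, 16), 84), Mul(-1, M)) = Add(Rational(21, 4), Mul(-1, M)))
Mul(Function('U')(Add(-22, -43)), -48) = Mul(Add(Rational(21, 4), Mul(-1, Add(-22, -43))), -48) = Mul(Add(Rational(21, 4), Mul(-1, -65)), -48) = Mul(Add(Rational(21, 4), 65), -48) = Mul(Rational(281, 4), -48) = -3372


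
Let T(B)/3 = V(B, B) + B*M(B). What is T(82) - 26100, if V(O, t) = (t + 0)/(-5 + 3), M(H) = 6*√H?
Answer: -26223 + 1476*√82 ≈ -12857.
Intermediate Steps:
V(O, t) = -t/2 (V(O, t) = t/(-2) = t*(-½) = -t/2)
T(B) = 18*B^(3/2) - 3*B/2 (T(B) = 3*(-B/2 + B*(6*√B)) = 3*(-B/2 + 6*B^(3/2)) = 3*(6*B^(3/2) - B/2) = 18*B^(3/2) - 3*B/2)
T(82) - 26100 = (18*82^(3/2) - 3/2*82) - 26100 = (18*(82*√82) - 123) - 26100 = (1476*√82 - 123) - 26100 = (-123 + 1476*√82) - 26100 = -26223 + 1476*√82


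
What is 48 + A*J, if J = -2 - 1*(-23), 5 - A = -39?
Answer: 972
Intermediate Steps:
A = 44 (A = 5 - 1*(-39) = 5 + 39 = 44)
J = 21 (J = -2 + 23 = 21)
48 + A*J = 48 + 44*21 = 48 + 924 = 972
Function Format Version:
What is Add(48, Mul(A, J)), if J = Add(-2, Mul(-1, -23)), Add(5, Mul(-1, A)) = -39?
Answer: 972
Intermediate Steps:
A = 44 (A = Add(5, Mul(-1, -39)) = Add(5, 39) = 44)
J = 21 (J = Add(-2, 23) = 21)
Add(48, Mul(A, J)) = Add(48, Mul(44, 21)) = Add(48, 924) = 972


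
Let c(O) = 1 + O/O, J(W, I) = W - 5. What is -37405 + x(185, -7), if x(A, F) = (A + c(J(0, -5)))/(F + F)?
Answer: -523857/14 ≈ -37418.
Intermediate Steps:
J(W, I) = -5 + W
c(O) = 2 (c(O) = 1 + 1 = 2)
x(A, F) = (2 + A)/(2*F) (x(A, F) = (A + 2)/(F + F) = (2 + A)/((2*F)) = (2 + A)*(1/(2*F)) = (2 + A)/(2*F))
-37405 + x(185, -7) = -37405 + (½)*(2 + 185)/(-7) = -37405 + (½)*(-⅐)*187 = -37405 - 187/14 = -523857/14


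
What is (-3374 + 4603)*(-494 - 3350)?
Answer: -4724276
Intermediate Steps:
(-3374 + 4603)*(-494 - 3350) = 1229*(-3844) = -4724276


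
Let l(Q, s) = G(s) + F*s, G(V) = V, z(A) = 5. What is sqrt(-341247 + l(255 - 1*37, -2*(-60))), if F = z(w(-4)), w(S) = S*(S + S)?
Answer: I*sqrt(340527) ≈ 583.55*I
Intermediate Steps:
w(S) = 2*S**2 (w(S) = S*(2*S) = 2*S**2)
F = 5
l(Q, s) = 6*s (l(Q, s) = s + 5*s = 6*s)
sqrt(-341247 + l(255 - 1*37, -2*(-60))) = sqrt(-341247 + 6*(-2*(-60))) = sqrt(-341247 + 6*120) = sqrt(-341247 + 720) = sqrt(-340527) = I*sqrt(340527)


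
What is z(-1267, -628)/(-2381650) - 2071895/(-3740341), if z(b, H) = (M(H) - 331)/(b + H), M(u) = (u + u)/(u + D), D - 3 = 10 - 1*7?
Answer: 2908139449780970017/5249993194205064250 ≈ 0.55393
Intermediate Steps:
D = 6 (D = 3 + (10 - 1*7) = 3 + (10 - 7) = 3 + 3 = 6)
M(u) = 2*u/(6 + u) (M(u) = (u + u)/(u + 6) = (2*u)/(6 + u) = 2*u/(6 + u))
z(b, H) = (-331 + 2*H/(6 + H))/(H + b) (z(b, H) = (2*H/(6 + H) - 331)/(b + H) = (-331 + 2*H/(6 + H))/(H + b))
z(-1267, -628)/(-2381650) - 2071895/(-3740341) = ((-1986 - 329*(-628))/((6 - 628)*(-628 - 1267)))/(-2381650) - 2071895/(-3740341) = ((-1986 + 206612)/(-622*(-1895)))*(-1/2381650) - 2071895*(-1/3740341) = -1/622*(-1/1895)*204626*(-1/2381650) + 2071895/3740341 = (102313/589345)*(-1/2381650) + 2071895/3740341 = -102313/1403613519250 + 2071895/3740341 = 2908139449780970017/5249993194205064250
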